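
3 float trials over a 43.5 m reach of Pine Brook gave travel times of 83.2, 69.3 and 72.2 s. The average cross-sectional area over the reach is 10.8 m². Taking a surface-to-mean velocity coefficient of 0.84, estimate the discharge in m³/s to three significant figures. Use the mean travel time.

5.27 m³/s

t̄ = (83.2 + 69.3 + 72.2) / 3 = 74.9 s
v_surface = L / t̄ = 43.5 / 74.9 = 0.5808 m/s
v_mean = 0.84 × 0.5808 = 0.4879 m/s
Q = A × v_mean = 10.8 × 0.4879 = 5.269 m³/s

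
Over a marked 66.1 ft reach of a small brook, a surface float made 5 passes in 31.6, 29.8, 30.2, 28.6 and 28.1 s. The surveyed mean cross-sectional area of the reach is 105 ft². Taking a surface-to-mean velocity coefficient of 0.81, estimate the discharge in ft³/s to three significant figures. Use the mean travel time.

190 ft³/s

t̄ = (31.6 + 29.8 + 30.2 + 28.6 + 28.1) / 5 = 29.66 s
v_surface = L / t̄ = 66.1 / 29.66 = 2.229 ft/s
v_mean = 0.81 × 2.229 = 1.805 ft/s
Q = A × v_mean = 105 × 1.805 = 189.5 ft³/s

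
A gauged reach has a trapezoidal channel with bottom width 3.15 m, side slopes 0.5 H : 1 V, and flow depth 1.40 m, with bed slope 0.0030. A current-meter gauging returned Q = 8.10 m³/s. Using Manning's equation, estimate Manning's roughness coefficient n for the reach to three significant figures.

0.0329

A = (b + z·y)·y = (3.15 + 0.5×1.40)×1.40 = 5.390 m²
P = b + 2y√(1+z²) = 3.15 + 2×1.40×√(1+0.5²) = 6.280 m
R = A/P = 5.390/6.280 = 0.8582 m
n = (1/Q)·A·R^(2/3)·S^(1/2) = (1/8.10) × 5.390 × 0.9031 × 0.05477 = 0.03292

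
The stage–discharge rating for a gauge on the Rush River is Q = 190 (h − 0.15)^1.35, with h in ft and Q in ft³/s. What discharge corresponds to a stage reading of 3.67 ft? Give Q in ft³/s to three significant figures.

1040 ft³/s

Q = 190 × (3.67 − 0.15)^1.35 = 190 × 3.52^1.35 = 1039 ft³/s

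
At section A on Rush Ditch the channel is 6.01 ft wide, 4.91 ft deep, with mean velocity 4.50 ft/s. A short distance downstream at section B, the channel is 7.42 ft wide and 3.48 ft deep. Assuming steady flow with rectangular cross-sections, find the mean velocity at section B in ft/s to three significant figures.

Q = A₁V₁ = (6.01×4.91) × 4.50 = 132.8 ft³/s
A₂ = 7.42 × 3.48 = 25.82 ft²
V₂ = Q/A₂ = 132.8/25.82 = 5.143 ft/s

5.14 ft/s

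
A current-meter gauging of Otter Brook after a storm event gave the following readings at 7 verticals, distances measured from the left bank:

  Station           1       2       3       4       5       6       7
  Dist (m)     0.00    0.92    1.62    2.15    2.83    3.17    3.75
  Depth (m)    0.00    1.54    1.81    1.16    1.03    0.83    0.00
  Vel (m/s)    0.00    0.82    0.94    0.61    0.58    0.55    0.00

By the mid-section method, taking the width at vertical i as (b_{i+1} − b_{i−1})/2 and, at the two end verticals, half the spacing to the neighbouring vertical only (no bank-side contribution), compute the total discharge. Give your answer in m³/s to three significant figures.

w_2 = (1.62 − 0.00)/2 = 0.81 m; q_2 = 0.82 × 1.54 × 0.81 = 1.023 m³/s
w_3 = (2.15 − 0.92)/2 = 0.615 m; q_3 = 0.94 × 1.81 × 0.615 = 1.046 m³/s
w_4 = (2.83 − 1.62)/2 = 0.605 m; q_4 = 0.61 × 1.16 × 0.605 = 0.4281 m³/s
w_5 = (3.17 − 2.15)/2 = 0.51 m; q_5 = 0.58 × 1.03 × 0.51 = 0.3047 m³/s
w_6 = (3.75 − 2.83)/2 = 0.46 m; q_6 = 0.55 × 0.83 × 0.46 = 0.2100 m³/s
Stations 1, 7 contribute zero (depth or velocity is 0).
Q = Σ qᵢ = 3.012 m³/s

3.01 m³/s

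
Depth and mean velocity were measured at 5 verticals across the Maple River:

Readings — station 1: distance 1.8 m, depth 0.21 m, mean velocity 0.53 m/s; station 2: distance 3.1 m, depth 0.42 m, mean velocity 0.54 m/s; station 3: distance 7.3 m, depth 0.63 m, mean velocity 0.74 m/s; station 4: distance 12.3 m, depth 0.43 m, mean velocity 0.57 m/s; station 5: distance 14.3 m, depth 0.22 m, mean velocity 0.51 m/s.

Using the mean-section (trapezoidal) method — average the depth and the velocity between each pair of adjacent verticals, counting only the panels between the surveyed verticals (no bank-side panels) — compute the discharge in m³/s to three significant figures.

3.72 m³/s

Panel 1-2: Δb = 1.3 m, d̄ = (0.21+0.42)/2 = 0.315, v̄ = (0.53+0.54)/2 = 0.535 → q = 1.3×0.315×0.535 = 0.2191 m³/s
Panel 2-3: Δb = 4.2 m, d̄ = (0.42+0.63)/2 = 0.525, v̄ = (0.54+0.74)/2 = 0.64 → q = 4.2×0.525×0.64 = 1.411 m³/s
Panel 3-4: Δb = 5 m, d̄ = (0.63+0.43)/2 = 0.53, v̄ = (0.74+0.57)/2 = 0.655 → q = 5×0.53×0.655 = 1.736 m³/s
Panel 4-5: Δb = 2 m, d̄ = (0.43+0.22)/2 = 0.325, v̄ = (0.57+0.51)/2 = 0.54 → q = 2×0.325×0.54 = 0.3510 m³/s
Q = Σ q = 3.717 m³/s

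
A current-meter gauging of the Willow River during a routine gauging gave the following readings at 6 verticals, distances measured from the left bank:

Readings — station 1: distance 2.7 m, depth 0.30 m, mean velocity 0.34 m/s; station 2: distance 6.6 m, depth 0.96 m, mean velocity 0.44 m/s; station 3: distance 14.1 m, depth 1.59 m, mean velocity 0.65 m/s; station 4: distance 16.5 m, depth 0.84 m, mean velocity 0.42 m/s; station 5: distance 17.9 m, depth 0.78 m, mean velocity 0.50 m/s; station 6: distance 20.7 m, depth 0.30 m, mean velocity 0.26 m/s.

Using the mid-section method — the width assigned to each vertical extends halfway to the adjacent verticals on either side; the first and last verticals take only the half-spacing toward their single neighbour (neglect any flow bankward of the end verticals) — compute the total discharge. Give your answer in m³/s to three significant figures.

w_1 = (6.6 − 2.7)/2 = 1.95 m; q_1 = 0.34 × 0.30 × 1.95 = 0.1989 m³/s
w_2 = (14.1 − 2.7)/2 = 5.7 m; q_2 = 0.44 × 0.96 × 5.7 = 2.408 m³/s
w_3 = (16.5 − 6.6)/2 = 4.95 m; q_3 = 0.65 × 1.59 × 4.95 = 5.116 m³/s
w_4 = (17.9 − 14.1)/2 = 1.9 m; q_4 = 0.42 × 0.84 × 1.9 = 0.6703 m³/s
w_5 = (20.7 − 16.5)/2 = 2.1 m; q_5 = 0.50 × 0.78 × 2.1 = 0.8190 m³/s
w_6 = (20.7 − 17.9)/2 = 1.4 m; q_6 = 0.26 × 0.30 × 1.4 = 0.1092 m³/s
Q = Σ qᵢ = 9.321 m³/s

9.32 m³/s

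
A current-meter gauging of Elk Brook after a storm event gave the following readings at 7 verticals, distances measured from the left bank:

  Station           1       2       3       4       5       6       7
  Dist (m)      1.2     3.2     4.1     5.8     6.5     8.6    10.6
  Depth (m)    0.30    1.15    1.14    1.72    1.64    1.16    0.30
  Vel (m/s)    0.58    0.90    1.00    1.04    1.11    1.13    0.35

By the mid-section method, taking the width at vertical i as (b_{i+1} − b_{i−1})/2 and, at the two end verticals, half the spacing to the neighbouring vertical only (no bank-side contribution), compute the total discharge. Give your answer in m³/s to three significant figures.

10.6 m³/s

w_1 = (3.2 − 1.2)/2 = 1 m; q_1 = 0.58 × 0.30 × 1 = 0.1740 m³/s
w_2 = (4.1 − 1.2)/2 = 1.45 m; q_2 = 0.90 × 1.15 × 1.45 = 1.501 m³/s
w_3 = (5.8 − 3.2)/2 = 1.3 m; q_3 = 1.00 × 1.14 × 1.3 = 1.482 m³/s
w_4 = (6.5 − 4.1)/2 = 1.2 m; q_4 = 1.04 × 1.72 × 1.2 = 2.147 m³/s
w_5 = (8.6 − 5.8)/2 = 1.4 m; q_5 = 1.11 × 1.64 × 1.4 = 2.549 m³/s
w_6 = (10.6 − 6.5)/2 = 2.05 m; q_6 = 1.13 × 1.16 × 2.05 = 2.687 m³/s
w_7 = (10.6 − 8.6)/2 = 1 m; q_7 = 0.35 × 0.30 × 1 = 0.1050 m³/s
Q = Σ qᵢ = 10.64 m³/s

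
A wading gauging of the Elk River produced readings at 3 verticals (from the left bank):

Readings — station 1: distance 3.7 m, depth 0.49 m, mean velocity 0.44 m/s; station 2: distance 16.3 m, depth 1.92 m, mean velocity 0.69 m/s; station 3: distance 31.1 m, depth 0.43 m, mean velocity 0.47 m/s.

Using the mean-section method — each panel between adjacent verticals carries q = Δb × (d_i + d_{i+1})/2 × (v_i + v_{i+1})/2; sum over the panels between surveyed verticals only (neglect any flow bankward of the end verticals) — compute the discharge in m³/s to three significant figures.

Panel 1-2: Δb = 12.6 m, d̄ = (0.49+1.92)/2 = 1.205, v̄ = (0.44+0.69)/2 = 0.565 → q = 12.6×1.205×0.565 = 8.578 m³/s
Panel 2-3: Δb = 14.8 m, d̄ = (1.92+0.43)/2 = 1.175, v̄ = (0.69+0.47)/2 = 0.58 → q = 14.8×1.175×0.58 = 10.09 m³/s
Q = Σ q = 18.66 m³/s

18.7 m³/s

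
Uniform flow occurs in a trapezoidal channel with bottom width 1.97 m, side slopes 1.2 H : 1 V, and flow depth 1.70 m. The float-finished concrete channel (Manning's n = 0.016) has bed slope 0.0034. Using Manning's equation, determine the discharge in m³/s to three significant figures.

A = (b + z·y)·y = (1.97 + 1.2×1.70)×1.70 = 6.817 m²
P = b + 2y√(1+z²) = 1.97 + 2×1.70×√(1+1.2²) = 7.281 m
R = A/P = 6.817/7.281 = 0.9363 m
Q = (1/n)·A·R^(2/3)·S^(1/2) = (1/0.016) × 6.817 × 0.9363^(2/3) × 0.0034^(1/2) = 23.78 m³/s

23.8 m³/s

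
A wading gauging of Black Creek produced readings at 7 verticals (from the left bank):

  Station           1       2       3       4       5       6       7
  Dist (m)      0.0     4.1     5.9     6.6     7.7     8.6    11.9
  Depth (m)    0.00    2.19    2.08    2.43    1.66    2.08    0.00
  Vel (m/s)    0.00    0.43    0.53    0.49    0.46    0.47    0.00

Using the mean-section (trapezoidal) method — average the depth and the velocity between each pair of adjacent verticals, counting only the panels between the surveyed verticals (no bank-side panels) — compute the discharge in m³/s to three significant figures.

Panel 1-2: Δb = 4.1 m, d̄ = (0.00+2.19)/2 = 1.095, v̄ = (0.00+0.43)/2 = 0.215 → q = 4.1×1.095×0.215 = 0.9652 m³/s
Panel 2-3: Δb = 1.8 m, d̄ = (2.19+2.08)/2 = 2.135, v̄ = (0.43+0.53)/2 = 0.48 → q = 1.8×2.135×0.48 = 1.845 m³/s
Panel 3-4: Δb = 0.7 m, d̄ = (2.08+2.43)/2 = 2.255, v̄ = (0.53+0.49)/2 = 0.51 → q = 0.7×2.255×0.51 = 0.8050 m³/s
Panel 4-5: Δb = 1.1 m, d̄ = (2.43+1.66)/2 = 2.045, v̄ = (0.49+0.46)/2 = 0.475 → q = 1.1×2.045×0.475 = 1.069 m³/s
Panel 5-6: Δb = 0.9 m, d̄ = (1.66+2.08)/2 = 1.87, v̄ = (0.46+0.47)/2 = 0.465 → q = 0.9×1.87×0.465 = 0.7826 m³/s
Panel 6-7: Δb = 3.3 m, d̄ = (2.08+0.00)/2 = 1.04, v̄ = (0.47+0.00)/2 = 0.235 → q = 3.3×1.04×0.235 = 0.8065 m³/s
Q = Σ q = 6.273 m³/s

6.27 m³/s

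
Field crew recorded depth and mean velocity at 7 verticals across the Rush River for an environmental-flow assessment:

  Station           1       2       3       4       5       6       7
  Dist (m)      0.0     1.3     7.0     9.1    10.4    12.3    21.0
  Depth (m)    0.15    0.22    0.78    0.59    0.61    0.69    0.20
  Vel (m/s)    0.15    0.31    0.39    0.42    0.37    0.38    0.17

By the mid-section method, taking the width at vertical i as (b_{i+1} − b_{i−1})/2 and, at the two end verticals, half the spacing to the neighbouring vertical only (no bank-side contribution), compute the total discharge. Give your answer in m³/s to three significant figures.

3.76 m³/s

w_1 = (1.3 − 0.0)/2 = 0.65 m; q_1 = 0.15 × 0.15 × 0.65 = 0.01463 m³/s
w_2 = (7.0 − 0.0)/2 = 3.5 m; q_2 = 0.31 × 0.22 × 3.5 = 0.2387 m³/s
w_3 = (9.1 − 1.3)/2 = 3.9 m; q_3 = 0.39 × 0.78 × 3.9 = 1.186 m³/s
w_4 = (10.4 − 7.0)/2 = 1.7 m; q_4 = 0.42 × 0.59 × 1.7 = 0.4213 m³/s
w_5 = (12.3 − 9.1)/2 = 1.6 m; q_5 = 0.37 × 0.61 × 1.6 = 0.3611 m³/s
w_6 = (21.0 − 10.4)/2 = 5.3 m; q_6 = 0.38 × 0.69 × 5.3 = 1.390 m³/s
w_7 = (21.0 − 12.3)/2 = 4.35 m; q_7 = 0.17 × 0.20 × 4.35 = 0.1479 m³/s
Q = Σ qᵢ = 3.760 m³/s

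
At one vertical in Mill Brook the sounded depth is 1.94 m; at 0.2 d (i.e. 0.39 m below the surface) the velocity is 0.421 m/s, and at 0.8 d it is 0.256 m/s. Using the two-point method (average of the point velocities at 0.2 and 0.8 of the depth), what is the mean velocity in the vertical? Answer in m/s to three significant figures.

0.339 m/s

v̄ = (0.421 + 0.256) / 2 = 0.3385 m/s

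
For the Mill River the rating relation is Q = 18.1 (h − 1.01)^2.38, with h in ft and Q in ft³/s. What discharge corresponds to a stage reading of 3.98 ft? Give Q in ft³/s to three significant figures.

Q = 18.1 × (3.98 − 1.01)^2.38 = 18.1 × 2.97^2.38 = 241.5 ft³/s

241 ft³/s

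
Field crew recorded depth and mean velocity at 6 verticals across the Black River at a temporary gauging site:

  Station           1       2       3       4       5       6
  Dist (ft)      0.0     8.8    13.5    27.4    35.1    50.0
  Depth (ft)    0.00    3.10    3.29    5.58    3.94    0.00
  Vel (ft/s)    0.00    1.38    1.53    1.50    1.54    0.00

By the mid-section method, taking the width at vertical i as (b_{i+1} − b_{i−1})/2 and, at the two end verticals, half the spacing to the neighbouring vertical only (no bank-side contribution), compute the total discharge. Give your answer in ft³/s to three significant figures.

w_2 = (13.5 − 0.0)/2 = 6.75 ft; q_2 = 1.38 × 3.10 × 6.75 = 28.88 ft³/s
w_3 = (27.4 − 8.8)/2 = 9.3 ft; q_3 = 1.53 × 3.29 × 9.3 = 46.81 ft³/s
w_4 = (35.1 − 13.5)/2 = 10.8 ft; q_4 = 1.50 × 5.58 × 10.8 = 90.40 ft³/s
w_5 = (50.0 − 27.4)/2 = 11.3 ft; q_5 = 1.54 × 3.94 × 11.3 = 68.56 ft³/s
Stations 1, 6 contribute zero (depth or velocity is 0).
Q = Σ qᵢ = 234.6 ft³/s

235 ft³/s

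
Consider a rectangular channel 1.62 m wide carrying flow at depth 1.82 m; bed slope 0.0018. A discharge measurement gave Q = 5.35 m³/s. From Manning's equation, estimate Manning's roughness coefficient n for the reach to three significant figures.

0.0159

A = b·y = 1.62 × 1.82 = 2.948 m²
P = b + 2y = 1.62 + 2×1.82 = 5.260 m
R = A/P = 2.948/5.260 = 0.5605 m
n = (1/Q)·A·R^(2/3)·S^(1/2) = (1/5.35) × 2.948 × 0.6798 × 0.04243 = 0.01590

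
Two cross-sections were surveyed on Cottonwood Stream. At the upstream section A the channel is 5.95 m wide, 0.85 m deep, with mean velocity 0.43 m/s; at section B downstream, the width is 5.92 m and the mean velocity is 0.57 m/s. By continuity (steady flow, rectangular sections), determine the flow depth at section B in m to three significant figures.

0.644 m

Q = A₁V₁ = (5.95×0.85) × 0.43 = 2.175 m³/s
d₂ = Q/(b₂ V₂) = 2.175/(5.92×0.57) = 0.6445 m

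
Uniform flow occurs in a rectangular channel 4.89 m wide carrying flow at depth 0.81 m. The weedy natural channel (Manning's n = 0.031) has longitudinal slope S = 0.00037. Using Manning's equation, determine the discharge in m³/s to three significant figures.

1.76 m³/s

A = b·y = 4.89 × 0.81 = 3.961 m²
P = b + 2y = 4.89 + 2×0.81 = 6.510 m
R = A/P = 3.961/6.510 = 0.6084 m
Q = (1/n)·A·R^(2/3)·S^(1/2) = (1/0.031) × 3.961 × 0.6084^(2/3) × 0.00037^(1/2) = 1.765 m³/s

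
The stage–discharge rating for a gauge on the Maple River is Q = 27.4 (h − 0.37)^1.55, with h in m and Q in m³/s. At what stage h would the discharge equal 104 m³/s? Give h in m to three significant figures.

h − h₀ = (Q/C)^(1/b) = (104/27.4)^(1/1.55) = 2.364 m
h = 0.37 + 2.364 = 2.734 m

2.73 m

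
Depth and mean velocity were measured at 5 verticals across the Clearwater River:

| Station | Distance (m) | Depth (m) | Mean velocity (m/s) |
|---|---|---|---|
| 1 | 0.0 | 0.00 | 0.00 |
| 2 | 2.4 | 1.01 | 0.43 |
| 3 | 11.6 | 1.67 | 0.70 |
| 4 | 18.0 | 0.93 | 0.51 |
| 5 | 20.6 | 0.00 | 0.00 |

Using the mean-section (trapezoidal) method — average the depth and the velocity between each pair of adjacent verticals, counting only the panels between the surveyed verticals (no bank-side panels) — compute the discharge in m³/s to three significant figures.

12.6 m³/s

Panel 1-2: Δb = 2.4 m, d̄ = (0.00+1.01)/2 = 0.505, v̄ = (0.00+0.43)/2 = 0.215 → q = 2.4×0.505×0.215 = 0.2606 m³/s
Panel 2-3: Δb = 9.2 m, d̄ = (1.01+1.67)/2 = 1.34, v̄ = (0.43+0.70)/2 = 0.565 → q = 9.2×1.34×0.565 = 6.965 m³/s
Panel 3-4: Δb = 6.4 m, d̄ = (1.67+0.93)/2 = 1.3, v̄ = (0.70+0.51)/2 = 0.605 → q = 6.4×1.3×0.605 = 5.034 m³/s
Panel 4-5: Δb = 2.6 m, d̄ = (0.93+0.00)/2 = 0.465, v̄ = (0.51+0.00)/2 = 0.255 → q = 2.6×0.465×0.255 = 0.3083 m³/s
Q = Σ q = 12.57 m³/s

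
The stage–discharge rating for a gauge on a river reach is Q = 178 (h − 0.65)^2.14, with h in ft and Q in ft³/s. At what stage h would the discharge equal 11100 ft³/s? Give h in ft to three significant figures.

h − h₀ = (Q/C)^(1/b) = (11100/178)^(1/2.14) = 6.898 ft
h = 0.65 + 6.898 = 7.548 ft

7.55 ft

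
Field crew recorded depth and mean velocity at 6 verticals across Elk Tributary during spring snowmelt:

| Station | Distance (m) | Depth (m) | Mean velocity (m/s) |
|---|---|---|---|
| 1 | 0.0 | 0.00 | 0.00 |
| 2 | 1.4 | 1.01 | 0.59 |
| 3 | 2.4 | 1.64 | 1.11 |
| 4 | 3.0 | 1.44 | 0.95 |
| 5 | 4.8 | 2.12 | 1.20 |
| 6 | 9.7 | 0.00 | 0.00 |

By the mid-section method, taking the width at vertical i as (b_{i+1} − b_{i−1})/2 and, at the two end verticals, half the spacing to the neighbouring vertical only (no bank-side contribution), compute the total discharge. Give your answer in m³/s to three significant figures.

12.3 m³/s

w_2 = (2.4 − 0.0)/2 = 1.2 m; q_2 = 0.59 × 1.01 × 1.2 = 0.7151 m³/s
w_3 = (3.0 − 1.4)/2 = 0.8 m; q_3 = 1.11 × 1.64 × 0.8 = 1.456 m³/s
w_4 = (4.8 − 2.4)/2 = 1.2 m; q_4 = 0.95 × 1.44 × 1.2 = 1.642 m³/s
w_5 = (9.7 − 3.0)/2 = 3.35 m; q_5 = 1.20 × 2.12 × 3.35 = 8.522 m³/s
Stations 1, 6 contribute zero (depth or velocity is 0).
Q = Σ qᵢ = 12.34 m³/s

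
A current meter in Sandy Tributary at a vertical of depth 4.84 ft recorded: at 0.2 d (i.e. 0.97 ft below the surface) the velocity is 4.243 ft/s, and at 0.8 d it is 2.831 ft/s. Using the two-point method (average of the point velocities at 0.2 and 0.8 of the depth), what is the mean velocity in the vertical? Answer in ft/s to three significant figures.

3.54 ft/s

v̄ = (4.243 + 2.831) / 2 = 3.537 ft/s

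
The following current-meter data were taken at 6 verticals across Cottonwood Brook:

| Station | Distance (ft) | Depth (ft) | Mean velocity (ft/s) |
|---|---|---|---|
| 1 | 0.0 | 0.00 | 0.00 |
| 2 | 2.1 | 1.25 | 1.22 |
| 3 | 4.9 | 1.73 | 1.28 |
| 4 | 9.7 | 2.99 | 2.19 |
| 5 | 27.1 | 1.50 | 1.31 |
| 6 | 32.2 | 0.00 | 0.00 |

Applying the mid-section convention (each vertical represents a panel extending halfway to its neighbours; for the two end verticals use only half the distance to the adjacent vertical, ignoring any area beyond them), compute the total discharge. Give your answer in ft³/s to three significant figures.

w_2 = (4.9 − 0.0)/2 = 2.45 ft; q_2 = 1.22 × 1.25 × 2.45 = 3.736 ft³/s
w_3 = (9.7 − 2.1)/2 = 3.8 ft; q_3 = 1.28 × 1.73 × 3.8 = 8.415 ft³/s
w_4 = (27.1 − 4.9)/2 = 11.1 ft; q_4 = 2.19 × 2.99 × 11.1 = 72.68 ft³/s
w_5 = (32.2 − 9.7)/2 = 11.25 ft; q_5 = 1.31 × 1.50 × 11.25 = 22.11 ft³/s
Stations 1, 6 contribute zero (depth or velocity is 0).
Q = Σ qᵢ = 106.9 ft³/s

107 ft³/s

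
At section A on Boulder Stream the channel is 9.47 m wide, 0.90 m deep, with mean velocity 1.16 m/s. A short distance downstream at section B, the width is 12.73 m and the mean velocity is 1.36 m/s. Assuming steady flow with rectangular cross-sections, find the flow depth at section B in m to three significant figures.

0.571 m

Q = A₁V₁ = (9.47×0.90) × 1.16 = 9.887 m³/s
d₂ = Q/(b₂ V₂) = 9.887/(12.73×1.36) = 0.5711 m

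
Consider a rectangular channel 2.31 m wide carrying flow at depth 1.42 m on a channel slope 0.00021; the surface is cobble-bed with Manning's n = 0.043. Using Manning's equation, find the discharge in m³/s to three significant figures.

A = b·y = 2.31 × 1.42 = 3.280 m²
P = b + 2y = 2.31 + 2×1.42 = 5.150 m
R = A/P = 3.280/5.150 = 0.6369 m
Q = (1/n)·A·R^(2/3)·S^(1/2) = (1/0.043) × 3.280 × 0.6369^(2/3) × 0.00021^(1/2) = 0.8183 m³/s

0.818 m³/s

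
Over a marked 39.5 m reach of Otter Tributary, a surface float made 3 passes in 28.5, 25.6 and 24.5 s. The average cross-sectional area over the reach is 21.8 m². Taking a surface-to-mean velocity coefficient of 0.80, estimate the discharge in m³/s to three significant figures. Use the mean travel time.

26.3 m³/s

t̄ = (28.5 + 25.6 + 24.5) / 3 = 26.2 s
v_surface = L / t̄ = 39.5 / 26.2 = 1.508 m/s
v_mean = 0.80 × 1.508 = 1.206 m/s
Q = A × v_mean = 21.8 × 1.206 = 26.29 m³/s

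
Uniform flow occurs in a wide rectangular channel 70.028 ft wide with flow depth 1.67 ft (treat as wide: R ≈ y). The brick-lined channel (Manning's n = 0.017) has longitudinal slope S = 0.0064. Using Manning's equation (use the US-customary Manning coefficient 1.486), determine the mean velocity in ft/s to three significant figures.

A = b·y = 70.028 × 1.67 = 116.9 ft²
Wide channel: R ≈ y = 1.67 ft
Q = (1.486/n)·A·R^(2/3)·S^(1/2) = (1.486/0.017) × 116.9 × 1.670^(2/3) × 0.0064^(1/2) = 1151 ft³/s
V = Q/A = 1151/116.9 = 9.843 ft/s

9.84 ft/s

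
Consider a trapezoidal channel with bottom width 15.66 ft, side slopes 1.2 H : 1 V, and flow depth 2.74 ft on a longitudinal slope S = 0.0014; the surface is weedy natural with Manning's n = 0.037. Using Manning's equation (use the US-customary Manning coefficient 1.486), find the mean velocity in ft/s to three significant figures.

A = (b + z·y)·y = (15.66 + 1.2×2.74)×2.74 = 51.92 ft²
P = b + 2y√(1+z²) = 15.66 + 2×2.74×√(1+1.2²) = 24.22 ft
R = A/P = 51.92/24.22 = 2.144 ft
Q = (1.486/n)·A·R^(2/3)·S^(1/2) = (1.486/0.037) × 51.92 × 2.144^(2/3) × 0.0014^(1/2) = 129.7 ft³/s
V = Q/A = 129.7/51.92 = 2.498 ft/s

2.50 ft/s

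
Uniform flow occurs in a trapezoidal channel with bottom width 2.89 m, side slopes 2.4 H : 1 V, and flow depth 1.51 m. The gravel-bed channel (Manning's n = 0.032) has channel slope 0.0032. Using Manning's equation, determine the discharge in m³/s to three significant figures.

16.4 m³/s

A = (b + z·y)·y = (2.89 + 2.4×1.51)×1.51 = 9.836 m²
P = b + 2y√(1+z²) = 2.89 + 2×1.51×√(1+2.4²) = 10.74 m
R = A/P = 9.836/10.74 = 0.9157 m
Q = (1/n)·A·R^(2/3)·S^(1/2) = (1/0.032) × 9.836 × 0.9157^(2/3) × 0.0032^(1/2) = 16.40 m³/s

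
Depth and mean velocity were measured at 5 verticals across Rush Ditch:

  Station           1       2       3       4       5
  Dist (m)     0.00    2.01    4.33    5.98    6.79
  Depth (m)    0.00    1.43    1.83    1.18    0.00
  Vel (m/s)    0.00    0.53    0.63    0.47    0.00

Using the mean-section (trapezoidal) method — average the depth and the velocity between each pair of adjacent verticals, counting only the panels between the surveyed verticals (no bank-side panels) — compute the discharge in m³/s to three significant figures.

4.05 m³/s

Panel 1-2: Δb = 2.01 m, d̄ = (0.00+1.43)/2 = 0.715, v̄ = (0.00+0.53)/2 = 0.265 → q = 2.01×0.715×0.265 = 0.3808 m³/s
Panel 2-3: Δb = 2.32 m, d̄ = (1.43+1.83)/2 = 1.63, v̄ = (0.53+0.63)/2 = 0.58 → q = 2.32×1.63×0.58 = 2.193 m³/s
Panel 3-4: Δb = 1.65 m, d̄ = (1.83+1.18)/2 = 1.505, v̄ = (0.63+0.47)/2 = 0.55 → q = 1.65×1.505×0.55 = 1.366 m³/s
Panel 4-5: Δb = 0.81 m, d̄ = (1.18+0.00)/2 = 0.59, v̄ = (0.47+0.00)/2 = 0.235 → q = 0.81×0.59×0.235 = 0.1123 m³/s
Q = Σ q = 4.052 m³/s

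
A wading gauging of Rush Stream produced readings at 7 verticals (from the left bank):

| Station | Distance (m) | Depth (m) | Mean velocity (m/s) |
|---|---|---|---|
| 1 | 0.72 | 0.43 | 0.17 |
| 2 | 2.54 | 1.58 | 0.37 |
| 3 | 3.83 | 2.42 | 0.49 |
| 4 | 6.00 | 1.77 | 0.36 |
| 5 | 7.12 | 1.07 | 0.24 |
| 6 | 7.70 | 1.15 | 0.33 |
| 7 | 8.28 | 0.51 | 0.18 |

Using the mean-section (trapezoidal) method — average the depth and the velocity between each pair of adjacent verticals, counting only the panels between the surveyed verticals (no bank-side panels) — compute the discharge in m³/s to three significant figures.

4.32 m³/s

Panel 1-2: Δb = 1.82 m, d̄ = (0.43+1.58)/2 = 1.005, v̄ = (0.17+0.37)/2 = 0.27 → q = 1.82×1.005×0.27 = 0.4939 m³/s
Panel 2-3: Δb = 1.29 m, d̄ = (1.58+2.42)/2 = 2, v̄ = (0.37+0.49)/2 = 0.43 → q = 1.29×2×0.43 = 1.109 m³/s
Panel 3-4: Δb = 2.17 m, d̄ = (2.42+1.77)/2 = 2.095, v̄ = (0.49+0.36)/2 = 0.425 → q = 2.17×2.095×0.425 = 1.932 m³/s
Panel 4-5: Δb = 1.12 m, d̄ = (1.77+1.07)/2 = 1.42, v̄ = (0.36+0.24)/2 = 0.3 → q = 1.12×1.42×0.3 = 0.4771 m³/s
Panel 5-6: Δb = 0.58 m, d̄ = (1.07+1.15)/2 = 1.11, v̄ = (0.24+0.33)/2 = 0.285 → q = 0.58×1.11×0.285 = 0.1835 m³/s
Panel 6-7: Δb = 0.58 m, d̄ = (1.15+0.51)/2 = 0.83, v̄ = (0.33+0.18)/2 = 0.255 → q = 0.58×0.83×0.255 = 0.1228 m³/s
Q = Σ q = 4.319 m³/s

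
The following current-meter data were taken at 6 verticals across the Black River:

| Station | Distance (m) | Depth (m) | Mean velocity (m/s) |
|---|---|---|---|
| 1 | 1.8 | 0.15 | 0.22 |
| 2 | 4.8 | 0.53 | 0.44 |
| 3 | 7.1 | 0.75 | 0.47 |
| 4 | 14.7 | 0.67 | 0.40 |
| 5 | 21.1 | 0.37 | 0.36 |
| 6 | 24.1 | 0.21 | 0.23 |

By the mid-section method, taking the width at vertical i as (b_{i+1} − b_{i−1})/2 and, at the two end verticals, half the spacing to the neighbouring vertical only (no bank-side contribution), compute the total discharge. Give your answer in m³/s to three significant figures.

w_1 = (4.8 − 1.8)/2 = 1.5 m; q_1 = 0.22 × 0.15 × 1.5 = 0.04950 m³/s
w_2 = (7.1 − 1.8)/2 = 2.65 m; q_2 = 0.44 × 0.53 × 2.65 = 0.6180 m³/s
w_3 = (14.7 − 4.8)/2 = 4.95 m; q_3 = 0.47 × 0.75 × 4.95 = 1.745 m³/s
w_4 = (21.1 − 7.1)/2 = 7 m; q_4 = 0.40 × 0.67 × 7 = 1.876 m³/s
w_5 = (24.1 − 14.7)/2 = 4.7 m; q_5 = 0.36 × 0.37 × 4.7 = 0.6260 m³/s
w_6 = (24.1 − 21.1)/2 = 1.5 m; q_6 = 0.23 × 0.21 × 1.5 = 0.07245 m³/s
Q = Σ qᵢ = 4.987 m³/s

4.99 m³/s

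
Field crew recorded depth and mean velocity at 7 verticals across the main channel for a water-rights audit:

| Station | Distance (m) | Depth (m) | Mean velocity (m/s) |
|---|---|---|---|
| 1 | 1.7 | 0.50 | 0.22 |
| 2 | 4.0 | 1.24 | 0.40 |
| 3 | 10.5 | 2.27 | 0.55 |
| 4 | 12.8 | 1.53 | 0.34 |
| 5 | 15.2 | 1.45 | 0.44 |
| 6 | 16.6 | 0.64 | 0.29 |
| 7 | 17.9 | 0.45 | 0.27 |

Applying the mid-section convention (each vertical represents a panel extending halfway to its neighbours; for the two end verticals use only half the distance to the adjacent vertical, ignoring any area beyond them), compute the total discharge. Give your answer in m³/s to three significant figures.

10.6 m³/s

w_1 = (4.0 − 1.7)/2 = 1.15 m; q_1 = 0.22 × 0.50 × 1.15 = 0.1265 m³/s
w_2 = (10.5 − 1.7)/2 = 4.4 m; q_2 = 0.40 × 1.24 × 4.4 = 2.182 m³/s
w_3 = (12.8 − 4.0)/2 = 4.4 m; q_3 = 0.55 × 2.27 × 4.4 = 5.493 m³/s
w_4 = (15.2 − 10.5)/2 = 2.35 m; q_4 = 0.34 × 1.53 × 2.35 = 1.222 m³/s
w_5 = (16.6 − 12.8)/2 = 1.9 m; q_5 = 0.44 × 1.45 × 1.9 = 1.212 m³/s
w_6 = (17.9 − 15.2)/2 = 1.35 m; q_6 = 0.29 × 0.64 × 1.35 = 0.2506 m³/s
w_7 = (17.9 − 16.6)/2 = 0.65 m; q_7 = 0.27 × 0.45 × 0.65 = 0.07898 m³/s
Q = Σ qᵢ = 10.57 m³/s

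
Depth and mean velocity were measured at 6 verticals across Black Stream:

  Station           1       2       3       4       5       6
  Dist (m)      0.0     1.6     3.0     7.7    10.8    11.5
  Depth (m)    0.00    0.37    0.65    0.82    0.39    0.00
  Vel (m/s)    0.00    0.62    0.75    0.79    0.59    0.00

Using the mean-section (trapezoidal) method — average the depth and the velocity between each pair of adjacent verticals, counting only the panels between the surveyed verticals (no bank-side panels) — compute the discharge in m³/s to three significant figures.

4.58 m³/s

Panel 1-2: Δb = 1.6 m, d̄ = (0.00+0.37)/2 = 0.185, v̄ = (0.00+0.62)/2 = 0.31 → q = 1.6×0.185×0.31 = 0.09176 m³/s
Panel 2-3: Δb = 1.4 m, d̄ = (0.37+0.65)/2 = 0.51, v̄ = (0.62+0.75)/2 = 0.685 → q = 1.4×0.51×0.685 = 0.4891 m³/s
Panel 3-4: Δb = 4.7 m, d̄ = (0.65+0.82)/2 = 0.735, v̄ = (0.75+0.79)/2 = 0.77 → q = 4.7×0.735×0.77 = 2.660 m³/s
Panel 4-5: Δb = 3.1 m, d̄ = (0.82+0.39)/2 = 0.605, v̄ = (0.79+0.59)/2 = 0.69 → q = 3.1×0.605×0.69 = 1.294 m³/s
Panel 5-6: Δb = 0.7 m, d̄ = (0.39+0.00)/2 = 0.195, v̄ = (0.59+0.00)/2 = 0.295 → q = 0.7×0.195×0.295 = 0.04027 m³/s
Q = Σ q = 4.575 m³/s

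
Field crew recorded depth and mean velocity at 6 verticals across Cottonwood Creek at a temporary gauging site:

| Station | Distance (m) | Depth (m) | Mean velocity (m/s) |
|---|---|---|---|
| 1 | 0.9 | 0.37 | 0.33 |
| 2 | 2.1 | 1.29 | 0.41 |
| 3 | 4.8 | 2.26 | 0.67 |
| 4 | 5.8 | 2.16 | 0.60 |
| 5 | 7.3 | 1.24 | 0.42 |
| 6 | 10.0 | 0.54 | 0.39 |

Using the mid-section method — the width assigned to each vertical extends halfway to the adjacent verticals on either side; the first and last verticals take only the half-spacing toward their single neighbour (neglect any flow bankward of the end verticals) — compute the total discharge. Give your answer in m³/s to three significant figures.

w_1 = (2.1 − 0.9)/2 = 0.6 m; q_1 = 0.33 × 0.37 × 0.6 = 0.07326 m³/s
w_2 = (4.8 − 0.9)/2 = 1.95 m; q_2 = 0.41 × 1.29 × 1.95 = 1.031 m³/s
w_3 = (5.8 − 2.1)/2 = 1.85 m; q_3 = 0.67 × 2.26 × 1.85 = 2.801 m³/s
w_4 = (7.3 − 4.8)/2 = 1.25 m; q_4 = 0.60 × 2.16 × 1.25 = 1.620 m³/s
w_5 = (10.0 − 5.8)/2 = 2.1 m; q_5 = 0.42 × 1.24 × 2.1 = 1.094 m³/s
w_6 = (10.0 − 7.3)/2 = 1.35 m; q_6 = 0.39 × 0.54 × 1.35 = 0.2843 m³/s
Q = Σ qᵢ = 6.904 m³/s

6.90 m³/s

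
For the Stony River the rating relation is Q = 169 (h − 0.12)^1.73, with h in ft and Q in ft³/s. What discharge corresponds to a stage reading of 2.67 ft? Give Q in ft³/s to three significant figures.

Q = 169 × (2.67 − 0.12)^1.73 = 169 × 2.55^1.73 = 853.5 ft³/s

853 ft³/s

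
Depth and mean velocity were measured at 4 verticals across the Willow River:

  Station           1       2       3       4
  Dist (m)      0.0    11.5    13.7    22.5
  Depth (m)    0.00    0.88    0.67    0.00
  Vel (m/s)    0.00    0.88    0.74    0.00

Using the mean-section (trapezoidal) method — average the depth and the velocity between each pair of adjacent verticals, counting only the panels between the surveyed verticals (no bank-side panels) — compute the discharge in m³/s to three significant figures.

Panel 1-2: Δb = 11.5 m, d̄ = (0.00+0.88)/2 = 0.44, v̄ = (0.00+0.88)/2 = 0.44 → q = 11.5×0.44×0.44 = 2.226 m³/s
Panel 2-3: Δb = 2.2 m, d̄ = (0.88+0.67)/2 = 0.775, v̄ = (0.88+0.74)/2 = 0.81 → q = 2.2×0.775×0.81 = 1.381 m³/s
Panel 3-4: Δb = 8.8 m, d̄ = (0.67+0.00)/2 = 0.335, v̄ = (0.74+0.00)/2 = 0.37 → q = 8.8×0.335×0.37 = 1.091 m³/s
Q = Σ q = 4.698 m³/s

4.70 m³/s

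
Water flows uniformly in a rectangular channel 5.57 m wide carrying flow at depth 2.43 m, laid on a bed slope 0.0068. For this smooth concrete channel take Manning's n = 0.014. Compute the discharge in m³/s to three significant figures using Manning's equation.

94.9 m³/s

A = b·y = 5.57 × 2.43 = 13.54 m²
P = b + 2y = 5.57 + 2×2.43 = 10.43 m
R = A/P = 13.54/10.43 = 1.298 m
Q = (1/n)·A·R^(2/3)·S^(1/2) = (1/0.014) × 13.54 × 1.298^(2/3) × 0.0068^(1/2) = 94.85 m³/s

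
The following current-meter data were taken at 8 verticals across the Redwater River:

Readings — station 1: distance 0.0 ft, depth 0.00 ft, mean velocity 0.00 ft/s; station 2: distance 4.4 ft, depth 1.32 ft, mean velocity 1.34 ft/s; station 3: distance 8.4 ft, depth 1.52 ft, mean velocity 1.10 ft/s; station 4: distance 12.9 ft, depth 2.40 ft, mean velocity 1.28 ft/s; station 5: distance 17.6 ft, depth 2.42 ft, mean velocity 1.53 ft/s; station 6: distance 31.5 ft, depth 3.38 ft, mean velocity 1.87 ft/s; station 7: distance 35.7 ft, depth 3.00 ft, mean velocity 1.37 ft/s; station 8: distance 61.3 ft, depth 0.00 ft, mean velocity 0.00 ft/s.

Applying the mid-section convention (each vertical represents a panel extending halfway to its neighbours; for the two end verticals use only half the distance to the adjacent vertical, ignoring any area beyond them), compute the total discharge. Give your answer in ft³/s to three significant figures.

182 ft³/s

w_2 = (8.4 − 0.0)/2 = 4.2 ft; q_2 = 1.34 × 1.32 × 4.2 = 7.429 ft³/s
w_3 = (12.9 − 4.4)/2 = 4.25 ft; q_3 = 1.10 × 1.52 × 4.25 = 7.106 ft³/s
w_4 = (17.6 − 8.4)/2 = 4.6 ft; q_4 = 1.28 × 2.40 × 4.6 = 14.13 ft³/s
w_5 = (31.5 − 12.9)/2 = 9.3 ft; q_5 = 1.53 × 2.42 × 9.3 = 34.43 ft³/s
w_6 = (35.7 − 17.6)/2 = 9.05 ft; q_6 = 1.87 × 3.38 × 9.05 = 57.20 ft³/s
w_7 = (61.3 − 31.5)/2 = 14.9 ft; q_7 = 1.37 × 3.00 × 14.9 = 61.24 ft³/s
Stations 1, 8 contribute zero (depth or velocity is 0).
Q = Σ qᵢ = 181.5 ft³/s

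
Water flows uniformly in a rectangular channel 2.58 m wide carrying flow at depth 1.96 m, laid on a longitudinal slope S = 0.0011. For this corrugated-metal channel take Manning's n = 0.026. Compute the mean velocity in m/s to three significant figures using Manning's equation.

A = b·y = 2.58 × 1.96 = 5.057 m²
P = b + 2y = 2.58 + 2×1.96 = 6.500 m
R = A/P = 5.057/6.500 = 0.7780 m
Q = (1/n)·A·R^(2/3)·S^(1/2) = (1/0.026) × 5.057 × 0.7780^(2/3) × 0.0011^(1/2) = 5.456 m³/s
V = Q/A = 5.456/5.057 = 1.079 m/s

1.08 m/s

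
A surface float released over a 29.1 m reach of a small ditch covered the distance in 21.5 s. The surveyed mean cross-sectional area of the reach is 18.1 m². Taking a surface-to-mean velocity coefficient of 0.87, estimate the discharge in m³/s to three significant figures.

21.3 m³/s

v_surface = L / t̄ = 29.1 / 21.5 = 1.353 m/s
v_mean = 0.87 × 1.353 = 1.178 m/s
Q = A × v_mean = 18.1 × 1.178 = 21.31 m³/s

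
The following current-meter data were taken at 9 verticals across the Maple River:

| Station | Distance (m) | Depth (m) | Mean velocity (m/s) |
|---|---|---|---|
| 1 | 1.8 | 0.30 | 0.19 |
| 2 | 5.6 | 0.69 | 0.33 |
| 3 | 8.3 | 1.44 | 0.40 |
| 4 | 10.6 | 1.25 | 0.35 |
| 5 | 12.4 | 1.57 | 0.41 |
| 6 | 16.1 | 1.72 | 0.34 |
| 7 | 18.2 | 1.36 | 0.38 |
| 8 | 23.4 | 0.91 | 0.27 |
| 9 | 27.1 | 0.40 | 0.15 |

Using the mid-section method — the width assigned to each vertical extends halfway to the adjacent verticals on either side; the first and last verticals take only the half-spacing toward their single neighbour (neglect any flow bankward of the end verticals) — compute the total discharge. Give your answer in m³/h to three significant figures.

35100 m³/h

w_1 = (5.6 − 1.8)/2 = 1.9 m; q_1 = 0.19 × 0.30 × 1.9 = 0.1083 m³/s
w_2 = (8.3 − 1.8)/2 = 3.25 m; q_2 = 0.33 × 0.69 × 3.25 = 0.7400 m³/s
w_3 = (10.6 − 5.6)/2 = 2.5 m; q_3 = 0.40 × 1.44 × 2.5 = 1.440 m³/s
w_4 = (12.4 − 8.3)/2 = 2.05 m; q_4 = 0.35 × 1.25 × 2.05 = 0.8969 m³/s
w_5 = (16.1 − 10.6)/2 = 2.75 m; q_5 = 0.41 × 1.57 × 2.75 = 1.770 m³/s
w_6 = (18.2 − 12.4)/2 = 2.9 m; q_6 = 0.34 × 1.72 × 2.9 = 1.696 m³/s
w_7 = (23.4 − 16.1)/2 = 3.65 m; q_7 = 0.38 × 1.36 × 3.65 = 1.886 m³/s
w_8 = (27.1 − 18.2)/2 = 4.45 m; q_8 = 0.27 × 0.91 × 4.45 = 1.093 m³/s
w_9 = (27.1 − 23.4)/2 = 1.85 m; q_9 = 0.15 × 0.40 × 1.85 = 0.1110 m³/s
Q = Σ qᵢ = 9.742 m³/s
= 9.742 × 3600 = 35070 m³/h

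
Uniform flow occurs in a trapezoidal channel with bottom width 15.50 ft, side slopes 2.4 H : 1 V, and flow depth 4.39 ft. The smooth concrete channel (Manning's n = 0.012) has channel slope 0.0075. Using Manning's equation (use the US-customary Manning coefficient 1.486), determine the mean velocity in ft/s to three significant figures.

A = (b + z·y)·y = (15.50 + 2.4×4.39)×4.39 = 114.3 ft²
P = b + 2y√(1+z²) = 15.50 + 2×4.39×√(1+2.4²) = 38.33 ft
R = A/P = 114.3/38.33 = 2.982 ft
Q = (1.486/n)·A·R^(2/3)·S^(1/2) = (1.486/0.012) × 114.3 × 2.982^(2/3) × 0.0075^(1/2) = 2540 ft³/s
V = Q/A = 2540/114.3 = 22.22 ft/s

22.2 ft/s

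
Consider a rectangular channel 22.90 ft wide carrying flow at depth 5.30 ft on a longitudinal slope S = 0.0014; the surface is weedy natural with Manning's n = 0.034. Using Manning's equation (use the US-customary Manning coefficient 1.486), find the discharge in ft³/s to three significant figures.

A = b·y = 22.90 × 5.30 = 121.4 ft²
P = b + 2y = 22.90 + 2×5.30 = 33.50 ft
R = A/P = 121.4/33.50 = 3.623 ft
Q = (1.486/n)·A·R^(2/3)·S^(1/2) = (1.486/0.034) × 121.4 × 3.623^(2/3) × 0.0014^(1/2) = 468.2 ft³/s

468 ft³/s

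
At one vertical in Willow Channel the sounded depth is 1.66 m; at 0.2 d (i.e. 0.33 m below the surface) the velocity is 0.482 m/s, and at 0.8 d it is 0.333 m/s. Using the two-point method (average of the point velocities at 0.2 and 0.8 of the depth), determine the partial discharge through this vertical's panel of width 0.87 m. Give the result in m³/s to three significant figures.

v̄ = (0.482 + 0.333) / 2 = 0.4075 m/s
q = v̄ × d × w = 0.4075 × 1.66 × 0.87 = 0.5885 m³/s

0.589 m³/s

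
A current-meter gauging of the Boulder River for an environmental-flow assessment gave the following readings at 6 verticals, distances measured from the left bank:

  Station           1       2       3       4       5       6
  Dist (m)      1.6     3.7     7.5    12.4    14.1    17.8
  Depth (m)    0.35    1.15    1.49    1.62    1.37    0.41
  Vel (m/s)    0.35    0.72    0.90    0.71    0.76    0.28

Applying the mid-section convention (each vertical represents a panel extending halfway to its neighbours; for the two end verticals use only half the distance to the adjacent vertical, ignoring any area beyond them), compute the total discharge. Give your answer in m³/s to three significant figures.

15.2 m³/s

w_1 = (3.7 − 1.6)/2 = 1.05 m; q_1 = 0.35 × 0.35 × 1.05 = 0.1286 m³/s
w_2 = (7.5 − 1.6)/2 = 2.95 m; q_2 = 0.72 × 1.15 × 2.95 = 2.443 m³/s
w_3 = (12.4 − 3.7)/2 = 4.35 m; q_3 = 0.90 × 1.49 × 4.35 = 5.833 m³/s
w_4 = (14.1 − 7.5)/2 = 3.3 m; q_4 = 0.71 × 1.62 × 3.3 = 3.796 m³/s
w_5 = (17.8 − 12.4)/2 = 2.7 m; q_5 = 0.76 × 1.37 × 2.7 = 2.811 m³/s
w_6 = (17.8 − 14.1)/2 = 1.85 m; q_6 = 0.28 × 0.41 × 1.85 = 0.2124 m³/s
Q = Σ qᵢ = 15.22 m³/s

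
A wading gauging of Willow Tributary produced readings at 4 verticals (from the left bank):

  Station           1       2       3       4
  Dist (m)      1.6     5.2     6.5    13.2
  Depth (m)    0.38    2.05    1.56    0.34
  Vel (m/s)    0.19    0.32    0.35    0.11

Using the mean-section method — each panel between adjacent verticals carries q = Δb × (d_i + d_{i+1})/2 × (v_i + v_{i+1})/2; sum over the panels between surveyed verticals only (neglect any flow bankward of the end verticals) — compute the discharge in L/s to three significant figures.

Panel 1-2: Δb = 3.6 m, d̄ = (0.38+2.05)/2 = 1.215, v̄ = (0.19+0.32)/2 = 0.255 → q = 3.6×1.215×0.255 = 1.115 m³/s
Panel 2-3: Δb = 1.3 m, d̄ = (2.05+1.56)/2 = 1.805, v̄ = (0.32+0.35)/2 = 0.335 → q = 1.3×1.805×0.335 = 0.7861 m³/s
Panel 3-4: Δb = 6.7 m, d̄ = (1.56+0.34)/2 = 0.95, v̄ = (0.35+0.11)/2 = 0.23 → q = 6.7×0.95×0.23 = 1.464 m³/s
Q = Σ q = 3.365 m³/s
= 3.365 × 1000 = 3365 L/s

3370 L/s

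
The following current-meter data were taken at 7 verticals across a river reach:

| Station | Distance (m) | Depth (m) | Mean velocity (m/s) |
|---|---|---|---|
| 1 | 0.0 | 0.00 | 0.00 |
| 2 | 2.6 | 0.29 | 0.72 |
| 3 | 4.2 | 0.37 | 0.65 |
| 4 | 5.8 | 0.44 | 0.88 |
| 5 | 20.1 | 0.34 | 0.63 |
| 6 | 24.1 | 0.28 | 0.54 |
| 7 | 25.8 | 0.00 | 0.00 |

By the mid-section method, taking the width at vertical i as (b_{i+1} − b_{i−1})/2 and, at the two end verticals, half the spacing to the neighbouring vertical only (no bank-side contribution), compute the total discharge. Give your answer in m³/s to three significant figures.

6.29 m³/s

w_2 = (4.2 − 0.0)/2 = 2.1 m; q_2 = 0.72 × 0.29 × 2.1 = 0.4385 m³/s
w_3 = (5.8 − 2.6)/2 = 1.6 m; q_3 = 0.65 × 0.37 × 1.6 = 0.3848 m³/s
w_4 = (20.1 − 4.2)/2 = 7.95 m; q_4 = 0.88 × 0.44 × 7.95 = 3.078 m³/s
w_5 = (24.1 − 5.8)/2 = 9.15 m; q_5 = 0.63 × 0.34 × 9.15 = 1.960 m³/s
w_6 = (25.8 − 20.1)/2 = 2.85 m; q_6 = 0.54 × 0.28 × 2.85 = 0.4309 m³/s
Stations 1, 7 contribute zero (depth or velocity is 0).
Q = Σ qᵢ = 6.292 m³/s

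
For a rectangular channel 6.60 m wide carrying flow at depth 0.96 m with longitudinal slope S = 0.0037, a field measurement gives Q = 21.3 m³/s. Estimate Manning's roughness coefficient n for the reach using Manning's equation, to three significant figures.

A = b·y = 6.60 × 0.96 = 6.336 m²
P = b + 2y = 6.60 + 2×0.96 = 8.520 m
R = A/P = 6.336/8.520 = 0.7437 m
n = (1/Q)·A·R^(2/3)·S^(1/2) = (1/21.3) × 6.336 × 0.8208 × 0.06083 = 0.01485

0.0149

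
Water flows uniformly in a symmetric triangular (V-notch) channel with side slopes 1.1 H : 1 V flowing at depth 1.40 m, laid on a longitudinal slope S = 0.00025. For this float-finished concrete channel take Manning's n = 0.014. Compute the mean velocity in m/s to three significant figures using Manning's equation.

0.728 m/s

A = z·y² = 1.1×1.40² = 2.156 m²
P = 2y√(1+z²) = 2×1.40×√(1+1.1²) = 4.162 m
R = A/P = 2.156/4.162 = 0.5180 m
Q = (1/n)·A·R^(2/3)·S^(1/2) = (1/0.014) × 2.156 × 0.5180^(2/3) × 0.00025^(1/2) = 1.570 m³/s
V = Q/A = 1.570/2.156 = 0.7284 m/s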